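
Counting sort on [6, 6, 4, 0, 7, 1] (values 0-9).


Input: [6, 6, 4, 0, 7, 1]
Counts: [1, 1, 0, 0, 1, 0, 2, 1, 0, 0]

Sorted: [0, 1, 4, 6, 6, 7]


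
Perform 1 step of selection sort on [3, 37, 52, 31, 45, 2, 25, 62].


Initial: [3, 37, 52, 31, 45, 2, 25, 62]
Step 1: min=2 at 5
  Swap: [2, 37, 52, 31, 45, 3, 25, 62]

After 1 step: [2, 37, 52, 31, 45, 3, 25, 62]


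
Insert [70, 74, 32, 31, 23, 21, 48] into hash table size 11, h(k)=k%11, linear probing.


Insert 70: h=4 -> slot 4
Insert 74: h=8 -> slot 8
Insert 32: h=10 -> slot 10
Insert 31: h=9 -> slot 9
Insert 23: h=1 -> slot 1
Insert 21: h=10, 1 probes -> slot 0
Insert 48: h=4, 1 probes -> slot 5

Table: [21, 23, None, None, 70, 48, None, None, 74, 31, 32]


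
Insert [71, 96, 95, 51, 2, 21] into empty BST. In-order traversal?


Insert 71: root
Insert 96: R from 71
Insert 95: R from 71 -> L from 96
Insert 51: L from 71
Insert 2: L from 71 -> L from 51
Insert 21: L from 71 -> L from 51 -> R from 2

In-order: [2, 21, 51, 71, 95, 96]


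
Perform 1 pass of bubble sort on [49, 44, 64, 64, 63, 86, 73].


Initial: [49, 44, 64, 64, 63, 86, 73]
Pass 1: [44, 49, 64, 63, 64, 73, 86] (3 swaps)

After 1 pass: [44, 49, 64, 63, 64, 73, 86]


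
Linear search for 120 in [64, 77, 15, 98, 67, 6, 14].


i=0: 64!=120
i=1: 77!=120
i=2: 15!=120
i=3: 98!=120
i=4: 67!=120
i=5: 6!=120
i=6: 14!=120

Not found, 7 comps


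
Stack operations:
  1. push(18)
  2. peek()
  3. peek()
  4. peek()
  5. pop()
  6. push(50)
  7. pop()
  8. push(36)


push(18) -> [18]
peek()->18
peek()->18
peek()->18
pop()->18, []
push(50) -> [50]
pop()->50, []
push(36) -> [36]

Final stack: [36]


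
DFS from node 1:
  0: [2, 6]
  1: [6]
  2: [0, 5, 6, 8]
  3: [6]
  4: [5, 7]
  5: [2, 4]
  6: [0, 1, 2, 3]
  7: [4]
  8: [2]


Visit 1, push [6]
Visit 6, push [3, 2, 0]
Visit 0, push [2]
Visit 2, push [8, 5]
Visit 5, push [4]
Visit 4, push [7]
Visit 7, push []
Visit 8, push []
Visit 3, push []

DFS order: [1, 6, 0, 2, 5, 4, 7, 8, 3]


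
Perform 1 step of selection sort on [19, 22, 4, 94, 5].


Initial: [19, 22, 4, 94, 5]
Step 1: min=4 at 2
  Swap: [4, 22, 19, 94, 5]

After 1 step: [4, 22, 19, 94, 5]


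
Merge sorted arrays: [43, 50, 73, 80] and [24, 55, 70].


Take 24 from B
Take 43 from A
Take 50 from A
Take 55 from B
Take 70 from B

Merged: [24, 43, 50, 55, 70, 73, 80]


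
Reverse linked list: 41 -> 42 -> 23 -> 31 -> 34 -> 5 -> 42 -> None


Step 1: curr=41, set curr.next=prev(None) | reversed so far: 41
Step 2: curr=42, set curr.next=prev(41) | reversed so far: 42 -> 41
Step 3: curr=23, set curr.next=prev(42) | reversed so far: 23 -> 42 -> 41
Step 4: curr=31, set curr.next=prev(23) | reversed so far: 31 -> 23 -> 42 -> 41
Step 5: curr=34, set curr.next=prev(31) | reversed so far: 34 -> 31 -> 23 -> 42 -> 41
Step 6: curr=5, set curr.next=prev(34) | reversed so far: 5 -> 34 -> 31 -> 23 -> 42 -> 41
Step 7: curr=42, set curr.next=prev(5) | reversed so far: 42 -> 5 -> 34 -> 31 -> 23 -> 42 -> 41

42 -> 5 -> 34 -> 31 -> 23 -> 42 -> 41 -> None


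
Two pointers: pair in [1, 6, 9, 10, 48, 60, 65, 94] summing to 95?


lo=0(1)+hi=7(94)=95

Yes: 1+94=95


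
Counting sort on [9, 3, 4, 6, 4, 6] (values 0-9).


Input: [9, 3, 4, 6, 4, 6]
Counts: [0, 0, 0, 1, 2, 0, 2, 0, 0, 1]

Sorted: [3, 4, 4, 6, 6, 9]


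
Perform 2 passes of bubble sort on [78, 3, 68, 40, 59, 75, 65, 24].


Initial: [78, 3, 68, 40, 59, 75, 65, 24]
Pass 1: [3, 68, 40, 59, 75, 65, 24, 78] (7 swaps)
Pass 2: [3, 40, 59, 68, 65, 24, 75, 78] (4 swaps)

After 2 passes: [3, 40, 59, 68, 65, 24, 75, 78]


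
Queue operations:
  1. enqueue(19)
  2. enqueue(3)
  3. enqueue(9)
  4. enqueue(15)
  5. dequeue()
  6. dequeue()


enqueue(19) -> [19]
enqueue(3) -> [19, 3]
enqueue(9) -> [19, 3, 9]
enqueue(15) -> [19, 3, 9, 15]
dequeue()->19, [3, 9, 15]
dequeue()->3, [9, 15]

Final queue: [9, 15]


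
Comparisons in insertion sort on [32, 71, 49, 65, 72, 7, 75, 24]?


Algorithm: insertion sort
Input: [32, 71, 49, 65, 72, 7, 75, 24]
Sorted: [7, 24, 32, 49, 65, 71, 72, 75]

19


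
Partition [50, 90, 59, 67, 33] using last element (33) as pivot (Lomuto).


Pivot: 33
Place pivot at 0: [33, 90, 59, 67, 50]

Partitioned: [33, 90, 59, 67, 50]


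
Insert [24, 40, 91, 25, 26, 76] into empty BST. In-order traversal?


Insert 24: root
Insert 40: R from 24
Insert 91: R from 24 -> R from 40
Insert 25: R from 24 -> L from 40
Insert 26: R from 24 -> L from 40 -> R from 25
Insert 76: R from 24 -> R from 40 -> L from 91

In-order: [24, 25, 26, 40, 76, 91]


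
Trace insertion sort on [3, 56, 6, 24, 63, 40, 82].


Initial: [3, 56, 6, 24, 63, 40, 82]
Insert 56: [3, 56, 6, 24, 63, 40, 82]
Insert 6: [3, 6, 56, 24, 63, 40, 82]
Insert 24: [3, 6, 24, 56, 63, 40, 82]
Insert 63: [3, 6, 24, 56, 63, 40, 82]
Insert 40: [3, 6, 24, 40, 56, 63, 82]
Insert 82: [3, 6, 24, 40, 56, 63, 82]

Sorted: [3, 6, 24, 40, 56, 63, 82]


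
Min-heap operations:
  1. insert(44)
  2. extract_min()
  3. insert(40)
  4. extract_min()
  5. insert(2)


insert(44) -> [44]
extract_min()->44, []
insert(40) -> [40]
extract_min()->40, []
insert(2) -> [2]

Final heap: [2]


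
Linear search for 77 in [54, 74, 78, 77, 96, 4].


i=0: 54!=77
i=1: 74!=77
i=2: 78!=77
i=3: 77==77 found!

Found at 3, 4 comps


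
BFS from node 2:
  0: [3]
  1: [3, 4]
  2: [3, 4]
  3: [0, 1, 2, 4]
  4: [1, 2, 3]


Visit 2, enqueue [3, 4]
Visit 3, enqueue [0, 1]
Visit 4, enqueue []
Visit 0, enqueue []
Visit 1, enqueue []

BFS order: [2, 3, 4, 0, 1]


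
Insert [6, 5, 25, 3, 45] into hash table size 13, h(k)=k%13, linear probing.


Insert 6: h=6 -> slot 6
Insert 5: h=5 -> slot 5
Insert 25: h=12 -> slot 12
Insert 3: h=3 -> slot 3
Insert 45: h=6, 1 probes -> slot 7

Table: [None, None, None, 3, None, 5, 6, 45, None, None, None, None, 25]


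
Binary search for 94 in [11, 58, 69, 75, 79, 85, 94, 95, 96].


Step 1: lo=0, hi=8, mid=4, val=79
Step 2: lo=5, hi=8, mid=6, val=94

Found at index 6


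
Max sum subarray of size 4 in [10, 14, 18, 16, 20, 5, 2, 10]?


[0:4]: 58
[1:5]: 68
[2:6]: 59
[3:7]: 43
[4:8]: 37

Max: 68 at [1:5]


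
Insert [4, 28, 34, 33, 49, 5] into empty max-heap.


Insert 4: [4]
Insert 28: [28, 4]
Insert 34: [34, 4, 28]
Insert 33: [34, 33, 28, 4]
Insert 49: [49, 34, 28, 4, 33]
Insert 5: [49, 34, 28, 4, 33, 5]

Final heap: [49, 34, 28, 4, 33, 5]


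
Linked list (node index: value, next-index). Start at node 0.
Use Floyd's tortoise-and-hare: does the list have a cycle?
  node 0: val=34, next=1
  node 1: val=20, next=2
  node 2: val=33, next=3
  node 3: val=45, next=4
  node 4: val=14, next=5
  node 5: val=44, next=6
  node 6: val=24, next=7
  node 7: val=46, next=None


Floyd's tortoise (slow, +1) and hare (fast, +2):
  init: slow=0, fast=0
  step 1: slow=1, fast=2
  step 2: slow=2, fast=4
  step 3: slow=3, fast=6
  step 4: fast 6->7->None, no cycle

Cycle: no


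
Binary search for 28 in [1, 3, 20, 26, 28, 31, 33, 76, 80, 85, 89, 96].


Step 1: lo=0, hi=11, mid=5, val=31
Step 2: lo=0, hi=4, mid=2, val=20
Step 3: lo=3, hi=4, mid=3, val=26
Step 4: lo=4, hi=4, mid=4, val=28

Found at index 4


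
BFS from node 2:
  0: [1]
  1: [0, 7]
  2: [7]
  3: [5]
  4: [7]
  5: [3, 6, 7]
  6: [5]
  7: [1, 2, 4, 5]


Visit 2, enqueue [7]
Visit 7, enqueue [1, 4, 5]
Visit 1, enqueue [0]
Visit 4, enqueue []
Visit 5, enqueue [3, 6]
Visit 0, enqueue []
Visit 3, enqueue []
Visit 6, enqueue []

BFS order: [2, 7, 1, 4, 5, 0, 3, 6]


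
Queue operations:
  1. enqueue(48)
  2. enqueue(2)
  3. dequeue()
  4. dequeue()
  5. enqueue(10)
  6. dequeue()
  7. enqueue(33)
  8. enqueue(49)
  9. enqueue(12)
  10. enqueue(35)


enqueue(48) -> [48]
enqueue(2) -> [48, 2]
dequeue()->48, [2]
dequeue()->2, []
enqueue(10) -> [10]
dequeue()->10, []
enqueue(33) -> [33]
enqueue(49) -> [33, 49]
enqueue(12) -> [33, 49, 12]
enqueue(35) -> [33, 49, 12, 35]

Final queue: [33, 49, 12, 35]


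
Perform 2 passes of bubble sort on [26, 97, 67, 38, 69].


Initial: [26, 97, 67, 38, 69]
Pass 1: [26, 67, 38, 69, 97] (3 swaps)
Pass 2: [26, 38, 67, 69, 97] (1 swaps)

After 2 passes: [26, 38, 67, 69, 97]


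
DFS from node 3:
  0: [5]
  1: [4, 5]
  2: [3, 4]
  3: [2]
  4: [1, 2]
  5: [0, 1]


Visit 3, push [2]
Visit 2, push [4]
Visit 4, push [1]
Visit 1, push [5]
Visit 5, push [0]
Visit 0, push []

DFS order: [3, 2, 4, 1, 5, 0]


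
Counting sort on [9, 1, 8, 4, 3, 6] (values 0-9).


Input: [9, 1, 8, 4, 3, 6]
Counts: [0, 1, 0, 1, 1, 0, 1, 0, 1, 1]

Sorted: [1, 3, 4, 6, 8, 9]


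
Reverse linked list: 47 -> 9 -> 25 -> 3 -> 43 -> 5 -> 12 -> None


Step 1: curr=47, set curr.next=prev(None) | reversed so far: 47
Step 2: curr=9, set curr.next=prev(47) | reversed so far: 9 -> 47
Step 3: curr=25, set curr.next=prev(9) | reversed so far: 25 -> 9 -> 47
Step 4: curr=3, set curr.next=prev(25) | reversed so far: 3 -> 25 -> 9 -> 47
Step 5: curr=43, set curr.next=prev(3) | reversed so far: 43 -> 3 -> 25 -> 9 -> 47
Step 6: curr=5, set curr.next=prev(43) | reversed so far: 5 -> 43 -> 3 -> 25 -> 9 -> 47
Step 7: curr=12, set curr.next=prev(5) | reversed so far: 12 -> 5 -> 43 -> 3 -> 25 -> 9 -> 47

12 -> 5 -> 43 -> 3 -> 25 -> 9 -> 47 -> None


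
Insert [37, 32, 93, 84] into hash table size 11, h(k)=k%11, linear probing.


Insert 37: h=4 -> slot 4
Insert 32: h=10 -> slot 10
Insert 93: h=5 -> slot 5
Insert 84: h=7 -> slot 7

Table: [None, None, None, None, 37, 93, None, 84, None, None, 32]


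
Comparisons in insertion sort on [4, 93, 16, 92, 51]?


Algorithm: insertion sort
Input: [4, 93, 16, 92, 51]
Sorted: [4, 16, 51, 92, 93]

8


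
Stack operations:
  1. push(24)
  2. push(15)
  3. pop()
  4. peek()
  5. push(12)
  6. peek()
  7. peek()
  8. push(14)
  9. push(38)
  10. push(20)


push(24) -> [24]
push(15) -> [24, 15]
pop()->15, [24]
peek()->24
push(12) -> [24, 12]
peek()->12
peek()->12
push(14) -> [24, 12, 14]
push(38) -> [24, 12, 14, 38]
push(20) -> [24, 12, 14, 38, 20]

Final stack: [24, 12, 14, 38, 20]


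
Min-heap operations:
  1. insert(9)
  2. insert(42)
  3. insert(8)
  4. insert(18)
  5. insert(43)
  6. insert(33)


insert(9) -> [9]
insert(42) -> [9, 42]
insert(8) -> [8, 42, 9]
insert(18) -> [8, 18, 9, 42]
insert(43) -> [8, 18, 9, 42, 43]
insert(33) -> [8, 18, 9, 42, 43, 33]

Final heap: [8, 18, 9, 42, 43, 33]


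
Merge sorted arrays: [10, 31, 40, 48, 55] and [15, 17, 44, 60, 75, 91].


Take 10 from A
Take 15 from B
Take 17 from B
Take 31 from A
Take 40 from A
Take 44 from B
Take 48 from A
Take 55 from A

Merged: [10, 15, 17, 31, 40, 44, 48, 55, 60, 75, 91]


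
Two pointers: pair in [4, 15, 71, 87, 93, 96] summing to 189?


lo=0(4)+hi=5(96)=100
lo=1(15)+hi=5(96)=111
lo=2(71)+hi=5(96)=167
lo=3(87)+hi=5(96)=183
lo=4(93)+hi=5(96)=189

Yes: 93+96=189


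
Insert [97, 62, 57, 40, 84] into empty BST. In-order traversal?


Insert 97: root
Insert 62: L from 97
Insert 57: L from 97 -> L from 62
Insert 40: L from 97 -> L from 62 -> L from 57
Insert 84: L from 97 -> R from 62

In-order: [40, 57, 62, 84, 97]


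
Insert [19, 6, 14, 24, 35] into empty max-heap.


Insert 19: [19]
Insert 6: [19, 6]
Insert 14: [19, 6, 14]
Insert 24: [24, 19, 14, 6]
Insert 35: [35, 24, 14, 6, 19]

Final heap: [35, 24, 14, 6, 19]


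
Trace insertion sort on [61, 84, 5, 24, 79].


Initial: [61, 84, 5, 24, 79]
Insert 84: [61, 84, 5, 24, 79]
Insert 5: [5, 61, 84, 24, 79]
Insert 24: [5, 24, 61, 84, 79]
Insert 79: [5, 24, 61, 79, 84]

Sorted: [5, 24, 61, 79, 84]


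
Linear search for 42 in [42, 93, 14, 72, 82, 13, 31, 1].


i=0: 42==42 found!

Found at 0, 1 comps


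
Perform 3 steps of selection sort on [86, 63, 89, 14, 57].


Initial: [86, 63, 89, 14, 57]
Step 1: min=14 at 3
  Swap: [14, 63, 89, 86, 57]
Step 2: min=57 at 4
  Swap: [14, 57, 89, 86, 63]
Step 3: min=63 at 4
  Swap: [14, 57, 63, 86, 89]

After 3 steps: [14, 57, 63, 86, 89]


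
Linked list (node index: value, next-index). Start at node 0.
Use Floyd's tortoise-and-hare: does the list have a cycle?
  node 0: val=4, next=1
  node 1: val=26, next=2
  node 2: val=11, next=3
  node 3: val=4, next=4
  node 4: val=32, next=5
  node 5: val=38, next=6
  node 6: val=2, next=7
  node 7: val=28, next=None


Floyd's tortoise (slow, +1) and hare (fast, +2):
  init: slow=0, fast=0
  step 1: slow=1, fast=2
  step 2: slow=2, fast=4
  step 3: slow=3, fast=6
  step 4: fast 6->7->None, no cycle

Cycle: no


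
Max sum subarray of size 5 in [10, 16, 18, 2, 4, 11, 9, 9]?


[0:5]: 50
[1:6]: 51
[2:7]: 44
[3:8]: 35

Max: 51 at [1:6]


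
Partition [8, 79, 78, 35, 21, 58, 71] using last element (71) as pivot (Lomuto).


Pivot: 71
  8 <= 71: advance i (no swap)
  35 <= 71: swap -> [8, 35, 78, 79, 21, 58, 71]
  21 <= 71: swap -> [8, 35, 21, 79, 78, 58, 71]
  58 <= 71: swap -> [8, 35, 21, 58, 78, 79, 71]
Place pivot at 4: [8, 35, 21, 58, 71, 79, 78]

Partitioned: [8, 35, 21, 58, 71, 79, 78]


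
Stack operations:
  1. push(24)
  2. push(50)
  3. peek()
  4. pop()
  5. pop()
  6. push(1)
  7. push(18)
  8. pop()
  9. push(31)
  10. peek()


push(24) -> [24]
push(50) -> [24, 50]
peek()->50
pop()->50, [24]
pop()->24, []
push(1) -> [1]
push(18) -> [1, 18]
pop()->18, [1]
push(31) -> [1, 31]
peek()->31

Final stack: [1, 31]


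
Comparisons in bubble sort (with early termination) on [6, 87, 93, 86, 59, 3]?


Algorithm: bubble sort (with early termination)
Input: [6, 87, 93, 86, 59, 3]
Sorted: [3, 6, 59, 86, 87, 93]

15


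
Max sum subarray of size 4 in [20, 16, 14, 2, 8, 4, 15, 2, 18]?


[0:4]: 52
[1:5]: 40
[2:6]: 28
[3:7]: 29
[4:8]: 29
[5:9]: 39

Max: 52 at [0:4]


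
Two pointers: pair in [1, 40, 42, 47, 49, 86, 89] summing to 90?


lo=0(1)+hi=6(89)=90

Yes: 1+89=90


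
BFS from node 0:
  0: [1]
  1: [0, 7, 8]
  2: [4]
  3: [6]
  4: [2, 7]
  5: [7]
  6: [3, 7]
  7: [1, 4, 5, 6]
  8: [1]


Visit 0, enqueue [1]
Visit 1, enqueue [7, 8]
Visit 7, enqueue [4, 5, 6]
Visit 8, enqueue []
Visit 4, enqueue [2]
Visit 5, enqueue []
Visit 6, enqueue [3]
Visit 2, enqueue []
Visit 3, enqueue []

BFS order: [0, 1, 7, 8, 4, 5, 6, 2, 3]


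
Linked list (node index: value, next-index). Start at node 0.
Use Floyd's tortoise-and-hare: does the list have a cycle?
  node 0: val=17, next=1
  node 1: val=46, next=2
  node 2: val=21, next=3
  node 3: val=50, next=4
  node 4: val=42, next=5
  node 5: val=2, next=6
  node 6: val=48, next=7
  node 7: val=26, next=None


Floyd's tortoise (slow, +1) and hare (fast, +2):
  init: slow=0, fast=0
  step 1: slow=1, fast=2
  step 2: slow=2, fast=4
  step 3: slow=3, fast=6
  step 4: fast 6->7->None, no cycle

Cycle: no


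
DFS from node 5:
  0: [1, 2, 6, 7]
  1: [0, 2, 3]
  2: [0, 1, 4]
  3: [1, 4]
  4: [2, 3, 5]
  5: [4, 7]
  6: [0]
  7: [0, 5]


Visit 5, push [7, 4]
Visit 4, push [3, 2]
Visit 2, push [1, 0]
Visit 0, push [7, 6, 1]
Visit 1, push [3]
Visit 3, push []
Visit 6, push []
Visit 7, push []

DFS order: [5, 4, 2, 0, 1, 3, 6, 7]


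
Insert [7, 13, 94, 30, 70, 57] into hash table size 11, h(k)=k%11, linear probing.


Insert 7: h=7 -> slot 7
Insert 13: h=2 -> slot 2
Insert 94: h=6 -> slot 6
Insert 30: h=8 -> slot 8
Insert 70: h=4 -> slot 4
Insert 57: h=2, 1 probes -> slot 3

Table: [None, None, 13, 57, 70, None, 94, 7, 30, None, None]


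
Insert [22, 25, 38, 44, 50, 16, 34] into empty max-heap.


Insert 22: [22]
Insert 25: [25, 22]
Insert 38: [38, 22, 25]
Insert 44: [44, 38, 25, 22]
Insert 50: [50, 44, 25, 22, 38]
Insert 16: [50, 44, 25, 22, 38, 16]
Insert 34: [50, 44, 34, 22, 38, 16, 25]

Final heap: [50, 44, 34, 22, 38, 16, 25]


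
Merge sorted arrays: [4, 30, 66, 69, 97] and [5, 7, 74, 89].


Take 4 from A
Take 5 from B
Take 7 from B
Take 30 from A
Take 66 from A
Take 69 from A
Take 74 from B
Take 89 from B

Merged: [4, 5, 7, 30, 66, 69, 74, 89, 97]


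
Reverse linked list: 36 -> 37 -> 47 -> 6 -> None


Step 1: curr=36, set curr.next=prev(None) | reversed so far: 36
Step 2: curr=37, set curr.next=prev(36) | reversed so far: 37 -> 36
Step 3: curr=47, set curr.next=prev(37) | reversed so far: 47 -> 37 -> 36
Step 4: curr=6, set curr.next=prev(47) | reversed so far: 6 -> 47 -> 37 -> 36

6 -> 47 -> 37 -> 36 -> None


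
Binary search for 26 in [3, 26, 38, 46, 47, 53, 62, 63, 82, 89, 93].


Step 1: lo=0, hi=10, mid=5, val=53
Step 2: lo=0, hi=4, mid=2, val=38
Step 3: lo=0, hi=1, mid=0, val=3
Step 4: lo=1, hi=1, mid=1, val=26

Found at index 1


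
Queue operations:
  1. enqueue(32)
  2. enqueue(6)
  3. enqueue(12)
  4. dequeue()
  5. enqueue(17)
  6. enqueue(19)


enqueue(32) -> [32]
enqueue(6) -> [32, 6]
enqueue(12) -> [32, 6, 12]
dequeue()->32, [6, 12]
enqueue(17) -> [6, 12, 17]
enqueue(19) -> [6, 12, 17, 19]

Final queue: [6, 12, 17, 19]


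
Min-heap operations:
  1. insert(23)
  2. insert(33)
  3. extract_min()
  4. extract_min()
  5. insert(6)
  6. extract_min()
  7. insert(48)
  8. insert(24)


insert(23) -> [23]
insert(33) -> [23, 33]
extract_min()->23, [33]
extract_min()->33, []
insert(6) -> [6]
extract_min()->6, []
insert(48) -> [48]
insert(24) -> [24, 48]

Final heap: [24, 48]


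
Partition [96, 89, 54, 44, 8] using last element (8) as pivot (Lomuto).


Pivot: 8
Place pivot at 0: [8, 89, 54, 44, 96]

Partitioned: [8, 89, 54, 44, 96]


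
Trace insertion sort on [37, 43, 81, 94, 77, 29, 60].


Initial: [37, 43, 81, 94, 77, 29, 60]
Insert 43: [37, 43, 81, 94, 77, 29, 60]
Insert 81: [37, 43, 81, 94, 77, 29, 60]
Insert 94: [37, 43, 81, 94, 77, 29, 60]
Insert 77: [37, 43, 77, 81, 94, 29, 60]
Insert 29: [29, 37, 43, 77, 81, 94, 60]
Insert 60: [29, 37, 43, 60, 77, 81, 94]

Sorted: [29, 37, 43, 60, 77, 81, 94]


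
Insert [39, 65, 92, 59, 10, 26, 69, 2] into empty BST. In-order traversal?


Insert 39: root
Insert 65: R from 39
Insert 92: R from 39 -> R from 65
Insert 59: R from 39 -> L from 65
Insert 10: L from 39
Insert 26: L from 39 -> R from 10
Insert 69: R from 39 -> R from 65 -> L from 92
Insert 2: L from 39 -> L from 10

In-order: [2, 10, 26, 39, 59, 65, 69, 92]


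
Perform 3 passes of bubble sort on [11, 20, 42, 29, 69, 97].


Initial: [11, 20, 42, 29, 69, 97]
Pass 1: [11, 20, 29, 42, 69, 97] (1 swaps)
Pass 2: [11, 20, 29, 42, 69, 97] (0 swaps)
Pass 3: [11, 20, 29, 42, 69, 97] (0 swaps)

After 3 passes: [11, 20, 29, 42, 69, 97]


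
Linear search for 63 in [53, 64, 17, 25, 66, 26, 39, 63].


i=0: 53!=63
i=1: 64!=63
i=2: 17!=63
i=3: 25!=63
i=4: 66!=63
i=5: 26!=63
i=6: 39!=63
i=7: 63==63 found!

Found at 7, 8 comps


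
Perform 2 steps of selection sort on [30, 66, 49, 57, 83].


Initial: [30, 66, 49, 57, 83]
Step 1: min=30 at 0
  Swap: [30, 66, 49, 57, 83]
Step 2: min=49 at 2
  Swap: [30, 49, 66, 57, 83]

After 2 steps: [30, 49, 66, 57, 83]


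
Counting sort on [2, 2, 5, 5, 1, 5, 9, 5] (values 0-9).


Input: [2, 2, 5, 5, 1, 5, 9, 5]
Counts: [0, 1, 2, 0, 0, 4, 0, 0, 0, 1]

Sorted: [1, 2, 2, 5, 5, 5, 5, 9]


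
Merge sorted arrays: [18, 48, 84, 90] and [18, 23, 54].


Take 18 from A
Take 18 from B
Take 23 from B
Take 48 from A
Take 54 from B

Merged: [18, 18, 23, 48, 54, 84, 90]


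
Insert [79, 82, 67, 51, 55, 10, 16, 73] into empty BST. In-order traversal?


Insert 79: root
Insert 82: R from 79
Insert 67: L from 79
Insert 51: L from 79 -> L from 67
Insert 55: L from 79 -> L from 67 -> R from 51
Insert 10: L from 79 -> L from 67 -> L from 51
Insert 16: L from 79 -> L from 67 -> L from 51 -> R from 10
Insert 73: L from 79 -> R from 67

In-order: [10, 16, 51, 55, 67, 73, 79, 82]


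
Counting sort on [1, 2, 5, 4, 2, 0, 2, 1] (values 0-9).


Input: [1, 2, 5, 4, 2, 0, 2, 1]
Counts: [1, 2, 3, 0, 1, 1, 0, 0, 0, 0]

Sorted: [0, 1, 1, 2, 2, 2, 4, 5]


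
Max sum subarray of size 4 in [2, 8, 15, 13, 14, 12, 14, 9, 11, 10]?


[0:4]: 38
[1:5]: 50
[2:6]: 54
[3:7]: 53
[4:8]: 49
[5:9]: 46
[6:10]: 44

Max: 54 at [2:6]


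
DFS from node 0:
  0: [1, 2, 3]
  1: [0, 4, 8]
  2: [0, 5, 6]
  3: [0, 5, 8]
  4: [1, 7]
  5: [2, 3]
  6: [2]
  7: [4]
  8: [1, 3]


Visit 0, push [3, 2, 1]
Visit 1, push [8, 4]
Visit 4, push [7]
Visit 7, push []
Visit 8, push [3]
Visit 3, push [5]
Visit 5, push [2]
Visit 2, push [6]
Visit 6, push []

DFS order: [0, 1, 4, 7, 8, 3, 5, 2, 6]


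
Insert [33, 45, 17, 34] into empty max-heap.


Insert 33: [33]
Insert 45: [45, 33]
Insert 17: [45, 33, 17]
Insert 34: [45, 34, 17, 33]

Final heap: [45, 34, 17, 33]


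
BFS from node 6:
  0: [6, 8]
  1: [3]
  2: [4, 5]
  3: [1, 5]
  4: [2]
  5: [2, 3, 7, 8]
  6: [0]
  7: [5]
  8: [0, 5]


Visit 6, enqueue [0]
Visit 0, enqueue [8]
Visit 8, enqueue [5]
Visit 5, enqueue [2, 3, 7]
Visit 2, enqueue [4]
Visit 3, enqueue [1]
Visit 7, enqueue []
Visit 4, enqueue []
Visit 1, enqueue []

BFS order: [6, 0, 8, 5, 2, 3, 7, 4, 1]


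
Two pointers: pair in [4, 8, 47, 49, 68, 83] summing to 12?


lo=0(4)+hi=5(83)=87
lo=0(4)+hi=4(68)=72
lo=0(4)+hi=3(49)=53
lo=0(4)+hi=2(47)=51
lo=0(4)+hi=1(8)=12

Yes: 4+8=12


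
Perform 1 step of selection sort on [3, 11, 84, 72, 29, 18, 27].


Initial: [3, 11, 84, 72, 29, 18, 27]
Step 1: min=3 at 0
  Swap: [3, 11, 84, 72, 29, 18, 27]

After 1 step: [3, 11, 84, 72, 29, 18, 27]


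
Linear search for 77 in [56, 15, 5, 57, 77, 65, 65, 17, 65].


i=0: 56!=77
i=1: 15!=77
i=2: 5!=77
i=3: 57!=77
i=4: 77==77 found!

Found at 4, 5 comps


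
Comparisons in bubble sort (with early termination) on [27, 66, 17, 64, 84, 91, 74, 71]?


Algorithm: bubble sort (with early termination)
Input: [27, 66, 17, 64, 84, 91, 74, 71]
Sorted: [17, 27, 64, 66, 71, 74, 84, 91]

22


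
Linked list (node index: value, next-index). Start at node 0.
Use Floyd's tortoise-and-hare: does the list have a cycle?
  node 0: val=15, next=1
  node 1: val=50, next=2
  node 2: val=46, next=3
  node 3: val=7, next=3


Floyd's tortoise (slow, +1) and hare (fast, +2):
  init: slow=0, fast=0
  step 1: slow=1, fast=2
  step 2: slow=2, fast=3
  step 3: slow=3, fast=3
  slow == fast at node 3: cycle detected

Cycle: yes


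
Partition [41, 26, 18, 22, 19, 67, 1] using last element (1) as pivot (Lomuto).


Pivot: 1
Place pivot at 0: [1, 26, 18, 22, 19, 67, 41]

Partitioned: [1, 26, 18, 22, 19, 67, 41]


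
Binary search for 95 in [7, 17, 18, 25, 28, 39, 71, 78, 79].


Step 1: lo=0, hi=8, mid=4, val=28
Step 2: lo=5, hi=8, mid=6, val=71
Step 3: lo=7, hi=8, mid=7, val=78
Step 4: lo=8, hi=8, mid=8, val=79

Not found


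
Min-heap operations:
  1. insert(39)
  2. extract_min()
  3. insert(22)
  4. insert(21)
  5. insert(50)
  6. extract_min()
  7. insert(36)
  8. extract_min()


insert(39) -> [39]
extract_min()->39, []
insert(22) -> [22]
insert(21) -> [21, 22]
insert(50) -> [21, 22, 50]
extract_min()->21, [22, 50]
insert(36) -> [22, 50, 36]
extract_min()->22, [36, 50]

Final heap: [36, 50]


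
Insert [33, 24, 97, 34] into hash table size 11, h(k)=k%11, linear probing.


Insert 33: h=0 -> slot 0
Insert 24: h=2 -> slot 2
Insert 97: h=9 -> slot 9
Insert 34: h=1 -> slot 1

Table: [33, 34, 24, None, None, None, None, None, None, 97, None]


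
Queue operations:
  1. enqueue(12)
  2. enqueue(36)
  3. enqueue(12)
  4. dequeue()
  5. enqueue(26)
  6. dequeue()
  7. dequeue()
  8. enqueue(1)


enqueue(12) -> [12]
enqueue(36) -> [12, 36]
enqueue(12) -> [12, 36, 12]
dequeue()->12, [36, 12]
enqueue(26) -> [36, 12, 26]
dequeue()->36, [12, 26]
dequeue()->12, [26]
enqueue(1) -> [26, 1]

Final queue: [26, 1]


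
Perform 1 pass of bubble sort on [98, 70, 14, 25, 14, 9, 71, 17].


Initial: [98, 70, 14, 25, 14, 9, 71, 17]
Pass 1: [70, 14, 25, 14, 9, 71, 17, 98] (7 swaps)

After 1 pass: [70, 14, 25, 14, 9, 71, 17, 98]


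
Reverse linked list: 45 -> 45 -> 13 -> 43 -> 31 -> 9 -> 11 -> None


Step 1: curr=45, set curr.next=prev(None) | reversed so far: 45
Step 2: curr=45, set curr.next=prev(45) | reversed so far: 45 -> 45
Step 3: curr=13, set curr.next=prev(45) | reversed so far: 13 -> 45 -> 45
Step 4: curr=43, set curr.next=prev(13) | reversed so far: 43 -> 13 -> 45 -> 45
Step 5: curr=31, set curr.next=prev(43) | reversed so far: 31 -> 43 -> 13 -> 45 -> 45
Step 6: curr=9, set curr.next=prev(31) | reversed so far: 9 -> 31 -> 43 -> 13 -> 45 -> 45
Step 7: curr=11, set curr.next=prev(9) | reversed so far: 11 -> 9 -> 31 -> 43 -> 13 -> 45 -> 45

11 -> 9 -> 31 -> 43 -> 13 -> 45 -> 45 -> None


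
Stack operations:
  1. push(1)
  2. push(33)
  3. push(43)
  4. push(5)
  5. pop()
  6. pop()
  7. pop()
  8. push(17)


push(1) -> [1]
push(33) -> [1, 33]
push(43) -> [1, 33, 43]
push(5) -> [1, 33, 43, 5]
pop()->5, [1, 33, 43]
pop()->43, [1, 33]
pop()->33, [1]
push(17) -> [1, 17]

Final stack: [1, 17]


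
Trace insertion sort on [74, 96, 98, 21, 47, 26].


Initial: [74, 96, 98, 21, 47, 26]
Insert 96: [74, 96, 98, 21, 47, 26]
Insert 98: [74, 96, 98, 21, 47, 26]
Insert 21: [21, 74, 96, 98, 47, 26]
Insert 47: [21, 47, 74, 96, 98, 26]
Insert 26: [21, 26, 47, 74, 96, 98]

Sorted: [21, 26, 47, 74, 96, 98]


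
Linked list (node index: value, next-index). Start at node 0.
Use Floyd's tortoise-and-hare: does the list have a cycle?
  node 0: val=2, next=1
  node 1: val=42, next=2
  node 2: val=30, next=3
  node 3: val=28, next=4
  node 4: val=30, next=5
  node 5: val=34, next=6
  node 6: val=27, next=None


Floyd's tortoise (slow, +1) and hare (fast, +2):
  init: slow=0, fast=0
  step 1: slow=1, fast=2
  step 2: slow=2, fast=4
  step 3: slow=3, fast=6
  step 4: fast -> None, no cycle

Cycle: no


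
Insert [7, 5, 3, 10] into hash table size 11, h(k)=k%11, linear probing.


Insert 7: h=7 -> slot 7
Insert 5: h=5 -> slot 5
Insert 3: h=3 -> slot 3
Insert 10: h=10 -> slot 10

Table: [None, None, None, 3, None, 5, None, 7, None, None, 10]


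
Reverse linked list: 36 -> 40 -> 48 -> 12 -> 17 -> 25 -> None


Step 1: curr=36, set curr.next=prev(None) | reversed so far: 36
Step 2: curr=40, set curr.next=prev(36) | reversed so far: 40 -> 36
Step 3: curr=48, set curr.next=prev(40) | reversed so far: 48 -> 40 -> 36
Step 4: curr=12, set curr.next=prev(48) | reversed so far: 12 -> 48 -> 40 -> 36
Step 5: curr=17, set curr.next=prev(12) | reversed so far: 17 -> 12 -> 48 -> 40 -> 36
Step 6: curr=25, set curr.next=prev(17) | reversed so far: 25 -> 17 -> 12 -> 48 -> 40 -> 36

25 -> 17 -> 12 -> 48 -> 40 -> 36 -> None


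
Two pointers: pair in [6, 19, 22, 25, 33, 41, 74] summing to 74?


lo=0(6)+hi=6(74)=80
lo=0(6)+hi=5(41)=47
lo=1(19)+hi=5(41)=60
lo=2(22)+hi=5(41)=63
lo=3(25)+hi=5(41)=66
lo=4(33)+hi=5(41)=74

Yes: 33+41=74


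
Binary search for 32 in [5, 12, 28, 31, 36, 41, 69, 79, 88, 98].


Step 1: lo=0, hi=9, mid=4, val=36
Step 2: lo=0, hi=3, mid=1, val=12
Step 3: lo=2, hi=3, mid=2, val=28
Step 4: lo=3, hi=3, mid=3, val=31

Not found


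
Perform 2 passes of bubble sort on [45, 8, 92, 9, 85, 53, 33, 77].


Initial: [45, 8, 92, 9, 85, 53, 33, 77]
Pass 1: [8, 45, 9, 85, 53, 33, 77, 92] (6 swaps)
Pass 2: [8, 9, 45, 53, 33, 77, 85, 92] (4 swaps)

After 2 passes: [8, 9, 45, 53, 33, 77, 85, 92]


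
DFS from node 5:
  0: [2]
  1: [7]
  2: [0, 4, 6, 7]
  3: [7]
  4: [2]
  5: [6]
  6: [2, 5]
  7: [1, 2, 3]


Visit 5, push [6]
Visit 6, push [2]
Visit 2, push [7, 4, 0]
Visit 0, push []
Visit 4, push []
Visit 7, push [3, 1]
Visit 1, push []
Visit 3, push []

DFS order: [5, 6, 2, 0, 4, 7, 1, 3]


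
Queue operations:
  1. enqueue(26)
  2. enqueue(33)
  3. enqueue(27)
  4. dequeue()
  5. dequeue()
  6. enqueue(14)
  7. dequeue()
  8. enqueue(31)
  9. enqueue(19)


enqueue(26) -> [26]
enqueue(33) -> [26, 33]
enqueue(27) -> [26, 33, 27]
dequeue()->26, [33, 27]
dequeue()->33, [27]
enqueue(14) -> [27, 14]
dequeue()->27, [14]
enqueue(31) -> [14, 31]
enqueue(19) -> [14, 31, 19]

Final queue: [14, 31, 19]


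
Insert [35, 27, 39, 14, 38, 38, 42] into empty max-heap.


Insert 35: [35]
Insert 27: [35, 27]
Insert 39: [39, 27, 35]
Insert 14: [39, 27, 35, 14]
Insert 38: [39, 38, 35, 14, 27]
Insert 38: [39, 38, 38, 14, 27, 35]
Insert 42: [42, 38, 39, 14, 27, 35, 38]

Final heap: [42, 38, 39, 14, 27, 35, 38]


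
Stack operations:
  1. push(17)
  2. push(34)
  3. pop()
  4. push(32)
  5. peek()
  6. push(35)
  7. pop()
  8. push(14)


push(17) -> [17]
push(34) -> [17, 34]
pop()->34, [17]
push(32) -> [17, 32]
peek()->32
push(35) -> [17, 32, 35]
pop()->35, [17, 32]
push(14) -> [17, 32, 14]

Final stack: [17, 32, 14]


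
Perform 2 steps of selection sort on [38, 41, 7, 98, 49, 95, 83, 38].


Initial: [38, 41, 7, 98, 49, 95, 83, 38]
Step 1: min=7 at 2
  Swap: [7, 41, 38, 98, 49, 95, 83, 38]
Step 2: min=38 at 2
  Swap: [7, 38, 41, 98, 49, 95, 83, 38]

After 2 steps: [7, 38, 41, 98, 49, 95, 83, 38]


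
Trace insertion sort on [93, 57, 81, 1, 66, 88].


Initial: [93, 57, 81, 1, 66, 88]
Insert 57: [57, 93, 81, 1, 66, 88]
Insert 81: [57, 81, 93, 1, 66, 88]
Insert 1: [1, 57, 81, 93, 66, 88]
Insert 66: [1, 57, 66, 81, 93, 88]
Insert 88: [1, 57, 66, 81, 88, 93]

Sorted: [1, 57, 66, 81, 88, 93]


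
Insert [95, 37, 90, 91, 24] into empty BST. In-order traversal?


Insert 95: root
Insert 37: L from 95
Insert 90: L from 95 -> R from 37
Insert 91: L from 95 -> R from 37 -> R from 90
Insert 24: L from 95 -> L from 37

In-order: [24, 37, 90, 91, 95]


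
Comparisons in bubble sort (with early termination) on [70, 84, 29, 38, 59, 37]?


Algorithm: bubble sort (with early termination)
Input: [70, 84, 29, 38, 59, 37]
Sorted: [29, 37, 38, 59, 70, 84]

15


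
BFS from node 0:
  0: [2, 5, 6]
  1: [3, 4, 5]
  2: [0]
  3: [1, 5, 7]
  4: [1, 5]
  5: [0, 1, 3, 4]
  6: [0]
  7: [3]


Visit 0, enqueue [2, 5, 6]
Visit 2, enqueue []
Visit 5, enqueue [1, 3, 4]
Visit 6, enqueue []
Visit 1, enqueue []
Visit 3, enqueue [7]
Visit 4, enqueue []
Visit 7, enqueue []

BFS order: [0, 2, 5, 6, 1, 3, 4, 7]


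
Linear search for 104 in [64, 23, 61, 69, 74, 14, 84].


i=0: 64!=104
i=1: 23!=104
i=2: 61!=104
i=3: 69!=104
i=4: 74!=104
i=5: 14!=104
i=6: 84!=104

Not found, 7 comps


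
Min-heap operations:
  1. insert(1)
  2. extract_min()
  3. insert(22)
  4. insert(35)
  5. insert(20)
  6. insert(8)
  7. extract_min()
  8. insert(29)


insert(1) -> [1]
extract_min()->1, []
insert(22) -> [22]
insert(35) -> [22, 35]
insert(20) -> [20, 35, 22]
insert(8) -> [8, 20, 22, 35]
extract_min()->8, [20, 35, 22]
insert(29) -> [20, 29, 22, 35]

Final heap: [20, 29, 22, 35]


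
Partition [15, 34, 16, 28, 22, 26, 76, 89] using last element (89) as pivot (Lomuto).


Pivot: 89
  15 <= 89: advance i (no swap)
  34 <= 89: advance i (no swap)
  16 <= 89: advance i (no swap)
  28 <= 89: advance i (no swap)
  22 <= 89: advance i (no swap)
  26 <= 89: advance i (no swap)
  76 <= 89: advance i (no swap)
Place pivot at 7: [15, 34, 16, 28, 22, 26, 76, 89]

Partitioned: [15, 34, 16, 28, 22, 26, 76, 89]


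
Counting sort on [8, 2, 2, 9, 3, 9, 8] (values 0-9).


Input: [8, 2, 2, 9, 3, 9, 8]
Counts: [0, 0, 2, 1, 0, 0, 0, 0, 2, 2]

Sorted: [2, 2, 3, 8, 8, 9, 9]


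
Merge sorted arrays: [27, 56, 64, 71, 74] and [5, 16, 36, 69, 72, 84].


Take 5 from B
Take 16 from B
Take 27 from A
Take 36 from B
Take 56 from A
Take 64 from A
Take 69 from B
Take 71 from A
Take 72 from B
Take 74 from A

Merged: [5, 16, 27, 36, 56, 64, 69, 71, 72, 74, 84]


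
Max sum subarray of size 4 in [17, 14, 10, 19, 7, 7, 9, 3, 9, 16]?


[0:4]: 60
[1:5]: 50
[2:6]: 43
[3:7]: 42
[4:8]: 26
[5:9]: 28
[6:10]: 37

Max: 60 at [0:4]


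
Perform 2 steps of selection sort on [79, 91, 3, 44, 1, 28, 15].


Initial: [79, 91, 3, 44, 1, 28, 15]
Step 1: min=1 at 4
  Swap: [1, 91, 3, 44, 79, 28, 15]
Step 2: min=3 at 2
  Swap: [1, 3, 91, 44, 79, 28, 15]

After 2 steps: [1, 3, 91, 44, 79, 28, 15]


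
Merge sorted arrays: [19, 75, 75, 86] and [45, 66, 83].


Take 19 from A
Take 45 from B
Take 66 from B
Take 75 from A
Take 75 from A
Take 83 from B

Merged: [19, 45, 66, 75, 75, 83, 86]


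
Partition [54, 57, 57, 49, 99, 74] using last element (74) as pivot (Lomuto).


Pivot: 74
  54 <= 74: advance i (no swap)
  57 <= 74: advance i (no swap)
  57 <= 74: advance i (no swap)
  49 <= 74: advance i (no swap)
Place pivot at 4: [54, 57, 57, 49, 74, 99]

Partitioned: [54, 57, 57, 49, 74, 99]


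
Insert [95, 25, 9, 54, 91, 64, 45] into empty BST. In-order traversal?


Insert 95: root
Insert 25: L from 95
Insert 9: L from 95 -> L from 25
Insert 54: L from 95 -> R from 25
Insert 91: L from 95 -> R from 25 -> R from 54
Insert 64: L from 95 -> R from 25 -> R from 54 -> L from 91
Insert 45: L from 95 -> R from 25 -> L from 54

In-order: [9, 25, 45, 54, 64, 91, 95]


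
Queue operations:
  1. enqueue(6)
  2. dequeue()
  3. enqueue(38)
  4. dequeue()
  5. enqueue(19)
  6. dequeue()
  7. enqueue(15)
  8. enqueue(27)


enqueue(6) -> [6]
dequeue()->6, []
enqueue(38) -> [38]
dequeue()->38, []
enqueue(19) -> [19]
dequeue()->19, []
enqueue(15) -> [15]
enqueue(27) -> [15, 27]

Final queue: [15, 27]


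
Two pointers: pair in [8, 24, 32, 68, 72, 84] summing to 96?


lo=0(8)+hi=5(84)=92
lo=1(24)+hi=5(84)=108
lo=1(24)+hi=4(72)=96

Yes: 24+72=96


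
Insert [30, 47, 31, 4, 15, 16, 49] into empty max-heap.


Insert 30: [30]
Insert 47: [47, 30]
Insert 31: [47, 30, 31]
Insert 4: [47, 30, 31, 4]
Insert 15: [47, 30, 31, 4, 15]
Insert 16: [47, 30, 31, 4, 15, 16]
Insert 49: [49, 30, 47, 4, 15, 16, 31]

Final heap: [49, 30, 47, 4, 15, 16, 31]


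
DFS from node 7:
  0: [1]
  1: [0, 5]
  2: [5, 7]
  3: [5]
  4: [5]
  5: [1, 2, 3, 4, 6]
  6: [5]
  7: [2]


Visit 7, push [2]
Visit 2, push [5]
Visit 5, push [6, 4, 3, 1]
Visit 1, push [0]
Visit 0, push []
Visit 3, push []
Visit 4, push []
Visit 6, push []

DFS order: [7, 2, 5, 1, 0, 3, 4, 6]


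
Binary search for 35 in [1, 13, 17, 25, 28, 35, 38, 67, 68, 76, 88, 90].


Step 1: lo=0, hi=11, mid=5, val=35

Found at index 5


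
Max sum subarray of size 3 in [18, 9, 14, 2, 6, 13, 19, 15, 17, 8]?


[0:3]: 41
[1:4]: 25
[2:5]: 22
[3:6]: 21
[4:7]: 38
[5:8]: 47
[6:9]: 51
[7:10]: 40

Max: 51 at [6:9]


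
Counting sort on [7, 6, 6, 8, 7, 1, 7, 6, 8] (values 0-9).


Input: [7, 6, 6, 8, 7, 1, 7, 6, 8]
Counts: [0, 1, 0, 0, 0, 0, 3, 3, 2, 0]

Sorted: [1, 6, 6, 6, 7, 7, 7, 8, 8]


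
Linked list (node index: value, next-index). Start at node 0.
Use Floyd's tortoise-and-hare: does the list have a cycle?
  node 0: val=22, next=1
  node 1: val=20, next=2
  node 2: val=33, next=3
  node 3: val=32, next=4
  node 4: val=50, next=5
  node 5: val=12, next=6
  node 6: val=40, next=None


Floyd's tortoise (slow, +1) and hare (fast, +2):
  init: slow=0, fast=0
  step 1: slow=1, fast=2
  step 2: slow=2, fast=4
  step 3: slow=3, fast=6
  step 4: fast -> None, no cycle

Cycle: no


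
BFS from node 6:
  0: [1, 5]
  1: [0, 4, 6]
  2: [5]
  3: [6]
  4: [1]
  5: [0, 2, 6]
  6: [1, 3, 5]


Visit 6, enqueue [1, 3, 5]
Visit 1, enqueue [0, 4]
Visit 3, enqueue []
Visit 5, enqueue [2]
Visit 0, enqueue []
Visit 4, enqueue []
Visit 2, enqueue []

BFS order: [6, 1, 3, 5, 0, 4, 2]


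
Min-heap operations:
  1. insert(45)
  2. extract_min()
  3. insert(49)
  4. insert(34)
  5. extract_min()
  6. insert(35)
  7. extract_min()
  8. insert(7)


insert(45) -> [45]
extract_min()->45, []
insert(49) -> [49]
insert(34) -> [34, 49]
extract_min()->34, [49]
insert(35) -> [35, 49]
extract_min()->35, [49]
insert(7) -> [7, 49]

Final heap: [7, 49]


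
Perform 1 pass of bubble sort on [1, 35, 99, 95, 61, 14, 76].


Initial: [1, 35, 99, 95, 61, 14, 76]
Pass 1: [1, 35, 95, 61, 14, 76, 99] (4 swaps)

After 1 pass: [1, 35, 95, 61, 14, 76, 99]


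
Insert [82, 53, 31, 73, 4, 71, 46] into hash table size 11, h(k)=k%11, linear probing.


Insert 82: h=5 -> slot 5
Insert 53: h=9 -> slot 9
Insert 31: h=9, 1 probes -> slot 10
Insert 73: h=7 -> slot 7
Insert 4: h=4 -> slot 4
Insert 71: h=5, 1 probes -> slot 6
Insert 46: h=2 -> slot 2

Table: [None, None, 46, None, 4, 82, 71, 73, None, 53, 31]


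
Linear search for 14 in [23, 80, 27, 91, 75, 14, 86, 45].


i=0: 23!=14
i=1: 80!=14
i=2: 27!=14
i=3: 91!=14
i=4: 75!=14
i=5: 14==14 found!

Found at 5, 6 comps


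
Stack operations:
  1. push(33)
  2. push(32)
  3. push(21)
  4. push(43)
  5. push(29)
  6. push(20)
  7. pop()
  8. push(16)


push(33) -> [33]
push(32) -> [33, 32]
push(21) -> [33, 32, 21]
push(43) -> [33, 32, 21, 43]
push(29) -> [33, 32, 21, 43, 29]
push(20) -> [33, 32, 21, 43, 29, 20]
pop()->20, [33, 32, 21, 43, 29]
push(16) -> [33, 32, 21, 43, 29, 16]

Final stack: [33, 32, 21, 43, 29, 16]


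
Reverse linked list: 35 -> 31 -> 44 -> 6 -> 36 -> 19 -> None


Step 1: curr=35, set curr.next=prev(None) | reversed so far: 35
Step 2: curr=31, set curr.next=prev(35) | reversed so far: 31 -> 35
Step 3: curr=44, set curr.next=prev(31) | reversed so far: 44 -> 31 -> 35
Step 4: curr=6, set curr.next=prev(44) | reversed so far: 6 -> 44 -> 31 -> 35
Step 5: curr=36, set curr.next=prev(6) | reversed so far: 36 -> 6 -> 44 -> 31 -> 35
Step 6: curr=19, set curr.next=prev(36) | reversed so far: 19 -> 36 -> 6 -> 44 -> 31 -> 35

19 -> 36 -> 6 -> 44 -> 31 -> 35 -> None


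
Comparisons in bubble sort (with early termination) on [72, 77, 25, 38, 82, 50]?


Algorithm: bubble sort (with early termination)
Input: [72, 77, 25, 38, 82, 50]
Sorted: [25, 38, 50, 72, 77, 82]

14


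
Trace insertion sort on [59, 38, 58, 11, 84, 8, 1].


Initial: [59, 38, 58, 11, 84, 8, 1]
Insert 38: [38, 59, 58, 11, 84, 8, 1]
Insert 58: [38, 58, 59, 11, 84, 8, 1]
Insert 11: [11, 38, 58, 59, 84, 8, 1]
Insert 84: [11, 38, 58, 59, 84, 8, 1]
Insert 8: [8, 11, 38, 58, 59, 84, 1]
Insert 1: [1, 8, 11, 38, 58, 59, 84]

Sorted: [1, 8, 11, 38, 58, 59, 84]


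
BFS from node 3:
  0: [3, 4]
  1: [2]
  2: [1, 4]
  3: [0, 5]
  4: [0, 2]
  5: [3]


Visit 3, enqueue [0, 5]
Visit 0, enqueue [4]
Visit 5, enqueue []
Visit 4, enqueue [2]
Visit 2, enqueue [1]
Visit 1, enqueue []

BFS order: [3, 0, 5, 4, 2, 1]


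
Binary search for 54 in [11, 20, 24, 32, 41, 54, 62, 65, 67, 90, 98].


Step 1: lo=0, hi=10, mid=5, val=54

Found at index 5


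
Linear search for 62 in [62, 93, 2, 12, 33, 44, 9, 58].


i=0: 62==62 found!

Found at 0, 1 comps


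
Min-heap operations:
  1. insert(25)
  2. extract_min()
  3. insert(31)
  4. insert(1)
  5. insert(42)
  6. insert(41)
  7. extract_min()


insert(25) -> [25]
extract_min()->25, []
insert(31) -> [31]
insert(1) -> [1, 31]
insert(42) -> [1, 31, 42]
insert(41) -> [1, 31, 42, 41]
extract_min()->1, [31, 41, 42]

Final heap: [31, 41, 42]


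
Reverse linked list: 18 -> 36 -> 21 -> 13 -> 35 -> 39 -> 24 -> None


Step 1: curr=18, set curr.next=prev(None) | reversed so far: 18
Step 2: curr=36, set curr.next=prev(18) | reversed so far: 36 -> 18
Step 3: curr=21, set curr.next=prev(36) | reversed so far: 21 -> 36 -> 18
Step 4: curr=13, set curr.next=prev(21) | reversed so far: 13 -> 21 -> 36 -> 18
Step 5: curr=35, set curr.next=prev(13) | reversed so far: 35 -> 13 -> 21 -> 36 -> 18
Step 6: curr=39, set curr.next=prev(35) | reversed so far: 39 -> 35 -> 13 -> 21 -> 36 -> 18
Step 7: curr=24, set curr.next=prev(39) | reversed so far: 24 -> 39 -> 35 -> 13 -> 21 -> 36 -> 18

24 -> 39 -> 35 -> 13 -> 21 -> 36 -> 18 -> None


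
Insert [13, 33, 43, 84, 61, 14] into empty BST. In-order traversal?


Insert 13: root
Insert 33: R from 13
Insert 43: R from 13 -> R from 33
Insert 84: R from 13 -> R from 33 -> R from 43
Insert 61: R from 13 -> R from 33 -> R from 43 -> L from 84
Insert 14: R from 13 -> L from 33

In-order: [13, 14, 33, 43, 61, 84]


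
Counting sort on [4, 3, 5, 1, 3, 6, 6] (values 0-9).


Input: [4, 3, 5, 1, 3, 6, 6]
Counts: [0, 1, 0, 2, 1, 1, 2, 0, 0, 0]

Sorted: [1, 3, 3, 4, 5, 6, 6]


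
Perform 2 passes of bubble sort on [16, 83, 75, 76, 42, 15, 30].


Initial: [16, 83, 75, 76, 42, 15, 30]
Pass 1: [16, 75, 76, 42, 15, 30, 83] (5 swaps)
Pass 2: [16, 75, 42, 15, 30, 76, 83] (3 swaps)

After 2 passes: [16, 75, 42, 15, 30, 76, 83]


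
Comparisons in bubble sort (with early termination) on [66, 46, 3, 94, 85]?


Algorithm: bubble sort (with early termination)
Input: [66, 46, 3, 94, 85]
Sorted: [3, 46, 66, 85, 94]

9
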